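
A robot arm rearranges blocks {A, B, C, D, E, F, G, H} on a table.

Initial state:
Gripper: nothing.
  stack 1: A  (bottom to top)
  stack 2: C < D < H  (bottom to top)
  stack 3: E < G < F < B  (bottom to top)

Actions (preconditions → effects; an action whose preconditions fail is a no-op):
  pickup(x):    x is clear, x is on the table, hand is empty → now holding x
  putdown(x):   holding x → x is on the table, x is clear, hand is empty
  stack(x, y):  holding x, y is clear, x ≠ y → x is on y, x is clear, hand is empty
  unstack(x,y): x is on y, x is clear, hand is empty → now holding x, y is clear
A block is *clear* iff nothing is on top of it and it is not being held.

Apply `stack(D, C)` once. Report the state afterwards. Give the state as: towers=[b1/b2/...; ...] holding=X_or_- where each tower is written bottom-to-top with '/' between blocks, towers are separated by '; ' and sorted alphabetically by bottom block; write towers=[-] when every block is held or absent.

before: towers=[A; C/D/H; E/G/F/B] holding=-
pre[stack(D, C)]: holding(D) no, clear(C) no, D≠C yes
holding(D), clear(C) unmet → stack(D, C) is a no-op
after:  towers=[A; C/D/H; E/G/F/B] holding=-

towers=[A; C/D/H; E/G/F/B] holding=-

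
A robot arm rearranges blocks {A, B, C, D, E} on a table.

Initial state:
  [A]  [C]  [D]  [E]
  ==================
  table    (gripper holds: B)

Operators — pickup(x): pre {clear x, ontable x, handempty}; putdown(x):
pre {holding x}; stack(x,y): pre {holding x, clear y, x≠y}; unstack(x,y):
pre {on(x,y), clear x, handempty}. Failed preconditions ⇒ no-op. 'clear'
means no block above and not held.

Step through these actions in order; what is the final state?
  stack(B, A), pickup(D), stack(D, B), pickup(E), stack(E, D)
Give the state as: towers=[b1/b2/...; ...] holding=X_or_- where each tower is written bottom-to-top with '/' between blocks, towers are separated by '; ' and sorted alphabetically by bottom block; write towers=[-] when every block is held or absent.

towers=[A/B/D/E; C] holding=-

step 1 (stack(B, A)): towers=[A/B; C; D; E] holding=-
step 2 (pickup(D)): towers=[A/B; C; E] holding=D
step 3 (stack(D, B)): towers=[A/B/D; C; E] holding=-
step 4 (pickup(E)): towers=[A/B/D; C] holding=E
step 5 (stack(E, D)): towers=[A/B/D/E; C] holding=-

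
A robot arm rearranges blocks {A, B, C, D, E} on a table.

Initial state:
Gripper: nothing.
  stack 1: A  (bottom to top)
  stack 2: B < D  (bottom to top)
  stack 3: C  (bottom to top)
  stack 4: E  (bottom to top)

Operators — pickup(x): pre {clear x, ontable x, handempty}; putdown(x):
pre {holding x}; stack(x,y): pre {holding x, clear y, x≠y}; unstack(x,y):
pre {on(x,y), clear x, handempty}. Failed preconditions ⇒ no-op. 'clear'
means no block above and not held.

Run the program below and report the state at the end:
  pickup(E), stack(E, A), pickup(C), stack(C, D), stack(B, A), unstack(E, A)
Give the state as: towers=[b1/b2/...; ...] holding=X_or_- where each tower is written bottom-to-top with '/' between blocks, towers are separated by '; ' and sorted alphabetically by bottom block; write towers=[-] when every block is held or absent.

step 1 (pickup(E)): towers=[A; B/D; C] holding=E
step 2 (stack(E, A)): towers=[A/E; B/D; C] holding=-
step 3 (pickup(C)): towers=[A/E; B/D] holding=C
step 4 (stack(C, D)): towers=[A/E; B/D/C] holding=-
step 5 (stack(B, A)) [no-op]: towers=[A/E; B/D/C] holding=-
step 6 (unstack(E, A)): towers=[A; B/D/C] holding=E

towers=[A; B/D/C] holding=E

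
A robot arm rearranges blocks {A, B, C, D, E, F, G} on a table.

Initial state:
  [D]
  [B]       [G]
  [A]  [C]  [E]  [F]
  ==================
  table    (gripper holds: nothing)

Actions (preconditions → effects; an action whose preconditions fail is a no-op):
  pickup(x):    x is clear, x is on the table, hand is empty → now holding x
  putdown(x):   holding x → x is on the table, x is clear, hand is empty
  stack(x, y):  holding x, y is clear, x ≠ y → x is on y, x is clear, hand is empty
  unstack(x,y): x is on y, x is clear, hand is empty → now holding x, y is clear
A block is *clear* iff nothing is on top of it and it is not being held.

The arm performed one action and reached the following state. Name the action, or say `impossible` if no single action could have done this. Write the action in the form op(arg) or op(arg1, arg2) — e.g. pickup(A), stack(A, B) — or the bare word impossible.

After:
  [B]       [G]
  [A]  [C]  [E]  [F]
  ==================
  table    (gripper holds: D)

unstack(D, B)

target: towers=[A/B; C; E/G; F] holding=D
         pickup(F) → towers=[A/B/D; C; E/G] holding=F
     unstack(G, E) → towers=[A/B/D; C; E; F] holding=G
     unstack(D, B) → towers=[A/B; C; E/G; F] holding=D  ← match
         pickup(C) → towers=[A/B/D; E/G; F] holding=C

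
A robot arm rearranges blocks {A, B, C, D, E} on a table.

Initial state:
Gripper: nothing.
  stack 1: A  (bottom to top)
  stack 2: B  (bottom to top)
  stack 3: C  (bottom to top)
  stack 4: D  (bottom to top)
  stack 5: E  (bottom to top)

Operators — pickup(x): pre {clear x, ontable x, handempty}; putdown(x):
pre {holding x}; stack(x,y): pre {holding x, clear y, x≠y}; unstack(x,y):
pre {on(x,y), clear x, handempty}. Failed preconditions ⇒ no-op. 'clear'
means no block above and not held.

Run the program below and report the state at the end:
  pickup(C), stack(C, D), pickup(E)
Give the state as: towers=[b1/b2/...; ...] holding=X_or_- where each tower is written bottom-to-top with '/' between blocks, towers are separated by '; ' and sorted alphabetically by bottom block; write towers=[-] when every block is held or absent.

towers=[A; B; D/C] holding=E

step 1 (pickup(C)): towers=[A; B; D; E] holding=C
step 2 (stack(C, D)): towers=[A; B; D/C; E] holding=-
step 3 (pickup(E)): towers=[A; B; D/C] holding=E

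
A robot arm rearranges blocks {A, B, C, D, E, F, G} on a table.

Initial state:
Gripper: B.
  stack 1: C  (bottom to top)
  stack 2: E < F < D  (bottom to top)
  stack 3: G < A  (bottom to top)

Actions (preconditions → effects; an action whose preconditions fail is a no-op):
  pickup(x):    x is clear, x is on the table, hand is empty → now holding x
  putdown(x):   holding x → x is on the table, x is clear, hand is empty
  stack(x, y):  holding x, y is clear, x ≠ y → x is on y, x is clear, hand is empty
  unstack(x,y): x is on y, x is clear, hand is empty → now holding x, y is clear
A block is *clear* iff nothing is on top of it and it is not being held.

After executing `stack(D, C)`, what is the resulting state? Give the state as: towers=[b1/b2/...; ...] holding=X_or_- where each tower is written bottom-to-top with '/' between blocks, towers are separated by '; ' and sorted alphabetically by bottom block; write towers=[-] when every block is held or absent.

towers=[C; E/F/D; G/A] holding=B

before: towers=[C; E/F/D; G/A] holding=B
pre[stack(D, C)]: holding(D) ✗, clear(C) ✓, D≠C ✓
holding(D) unmet → stack(D, C) is a no-op
after:  towers=[C; E/F/D; G/A] holding=B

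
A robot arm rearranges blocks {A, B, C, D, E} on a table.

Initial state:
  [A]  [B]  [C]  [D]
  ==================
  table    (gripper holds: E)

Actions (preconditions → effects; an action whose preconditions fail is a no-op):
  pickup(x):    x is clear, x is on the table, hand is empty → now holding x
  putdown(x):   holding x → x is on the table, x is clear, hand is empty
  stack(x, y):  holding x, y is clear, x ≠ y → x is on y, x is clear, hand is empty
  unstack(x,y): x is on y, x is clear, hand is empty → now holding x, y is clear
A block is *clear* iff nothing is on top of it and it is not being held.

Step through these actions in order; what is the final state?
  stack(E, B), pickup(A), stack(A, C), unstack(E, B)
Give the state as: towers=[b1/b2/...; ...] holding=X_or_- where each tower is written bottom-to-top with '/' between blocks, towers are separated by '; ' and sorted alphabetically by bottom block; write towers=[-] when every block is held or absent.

towers=[B; C/A; D] holding=E

step 1 (stack(E, B)): towers=[A; B/E; C; D] holding=-
step 2 (pickup(A)): towers=[B/E; C; D] holding=A
step 3 (stack(A, C)): towers=[B/E; C/A; D] holding=-
step 4 (unstack(E, B)): towers=[B; C/A; D] holding=E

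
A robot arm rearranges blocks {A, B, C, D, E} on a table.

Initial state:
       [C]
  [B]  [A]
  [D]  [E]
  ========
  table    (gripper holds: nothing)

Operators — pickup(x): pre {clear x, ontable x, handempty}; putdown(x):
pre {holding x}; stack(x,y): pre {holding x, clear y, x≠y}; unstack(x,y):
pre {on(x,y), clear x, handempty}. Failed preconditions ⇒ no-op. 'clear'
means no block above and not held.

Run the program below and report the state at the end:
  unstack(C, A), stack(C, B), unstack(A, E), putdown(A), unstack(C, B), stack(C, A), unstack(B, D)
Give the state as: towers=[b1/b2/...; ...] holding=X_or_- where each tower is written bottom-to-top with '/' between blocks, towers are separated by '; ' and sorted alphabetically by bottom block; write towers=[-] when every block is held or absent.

step 1 (unstack(C, A)): towers=[D/B; E/A] holding=C
step 2 (stack(C, B)): towers=[D/B/C; E/A] holding=-
step 3 (unstack(A, E)): towers=[D/B/C; E] holding=A
step 4 (putdown(A)): towers=[A; D/B/C; E] holding=-
step 5 (unstack(C, B)): towers=[A; D/B; E] holding=C
step 6 (stack(C, A)): towers=[A/C; D/B; E] holding=-
step 7 (unstack(B, D)): towers=[A/C; D; E] holding=B

towers=[A/C; D; E] holding=B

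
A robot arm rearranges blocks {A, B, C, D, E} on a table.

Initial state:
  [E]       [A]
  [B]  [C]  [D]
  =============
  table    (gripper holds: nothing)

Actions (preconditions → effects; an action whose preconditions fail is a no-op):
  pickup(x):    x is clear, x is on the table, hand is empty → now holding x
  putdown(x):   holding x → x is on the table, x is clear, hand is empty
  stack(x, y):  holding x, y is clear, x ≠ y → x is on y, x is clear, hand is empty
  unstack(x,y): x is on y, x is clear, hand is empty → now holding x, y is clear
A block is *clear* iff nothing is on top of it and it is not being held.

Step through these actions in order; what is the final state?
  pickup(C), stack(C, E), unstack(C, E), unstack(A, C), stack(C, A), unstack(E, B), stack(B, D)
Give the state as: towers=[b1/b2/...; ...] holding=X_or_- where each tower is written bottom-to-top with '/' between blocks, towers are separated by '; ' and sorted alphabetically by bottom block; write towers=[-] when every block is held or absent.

towers=[B; D/A/C] holding=E

step 1 (pickup(C)): towers=[B/E; D/A] holding=C
step 2 (stack(C, E)): towers=[B/E/C; D/A] holding=-
step 3 (unstack(C, E)): towers=[B/E; D/A] holding=C
step 4 (unstack(A, C)) [no-op]: towers=[B/E; D/A] holding=C
step 5 (stack(C, A)): towers=[B/E; D/A/C] holding=-
step 6 (unstack(E, B)): towers=[B; D/A/C] holding=E
step 7 (stack(B, D)) [no-op]: towers=[B; D/A/C] holding=E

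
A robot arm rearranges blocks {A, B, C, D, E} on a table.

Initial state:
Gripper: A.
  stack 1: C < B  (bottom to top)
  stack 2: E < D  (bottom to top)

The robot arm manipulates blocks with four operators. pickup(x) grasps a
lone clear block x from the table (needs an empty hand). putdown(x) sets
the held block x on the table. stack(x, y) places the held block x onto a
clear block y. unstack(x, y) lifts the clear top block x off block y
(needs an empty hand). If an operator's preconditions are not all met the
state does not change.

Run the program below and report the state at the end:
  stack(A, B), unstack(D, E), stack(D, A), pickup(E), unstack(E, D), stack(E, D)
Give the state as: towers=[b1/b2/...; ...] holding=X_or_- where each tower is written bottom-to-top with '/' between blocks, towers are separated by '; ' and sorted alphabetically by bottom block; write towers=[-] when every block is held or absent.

towers=[C/B/A/D/E] holding=-

step 1 (stack(A, B)): towers=[C/B/A; E/D] holding=-
step 2 (unstack(D, E)): towers=[C/B/A; E] holding=D
step 3 (stack(D, A)): towers=[C/B/A/D; E] holding=-
step 4 (pickup(E)): towers=[C/B/A/D] holding=E
step 5 (unstack(E, D)) [no-op]: towers=[C/B/A/D] holding=E
step 6 (stack(E, D)): towers=[C/B/A/D/E] holding=-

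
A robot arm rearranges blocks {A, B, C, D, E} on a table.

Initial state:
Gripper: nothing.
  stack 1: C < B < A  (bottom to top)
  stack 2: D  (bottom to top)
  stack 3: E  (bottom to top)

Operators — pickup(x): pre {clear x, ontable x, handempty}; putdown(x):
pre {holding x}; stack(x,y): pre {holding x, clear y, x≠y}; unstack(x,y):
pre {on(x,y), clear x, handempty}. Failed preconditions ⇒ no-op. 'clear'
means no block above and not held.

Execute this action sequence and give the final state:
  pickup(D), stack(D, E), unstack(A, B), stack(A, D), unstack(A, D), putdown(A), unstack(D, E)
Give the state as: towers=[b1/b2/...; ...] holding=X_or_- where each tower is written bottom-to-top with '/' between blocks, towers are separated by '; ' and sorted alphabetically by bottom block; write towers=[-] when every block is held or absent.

step 1 (pickup(D)): towers=[C/B/A; E] holding=D
step 2 (stack(D, E)): towers=[C/B/A; E/D] holding=-
step 3 (unstack(A, B)): towers=[C/B; E/D] holding=A
step 4 (stack(A, D)): towers=[C/B; E/D/A] holding=-
step 5 (unstack(A, D)): towers=[C/B; E/D] holding=A
step 6 (putdown(A)): towers=[A; C/B; E/D] holding=-
step 7 (unstack(D, E)): towers=[A; C/B; E] holding=D

towers=[A; C/B; E] holding=D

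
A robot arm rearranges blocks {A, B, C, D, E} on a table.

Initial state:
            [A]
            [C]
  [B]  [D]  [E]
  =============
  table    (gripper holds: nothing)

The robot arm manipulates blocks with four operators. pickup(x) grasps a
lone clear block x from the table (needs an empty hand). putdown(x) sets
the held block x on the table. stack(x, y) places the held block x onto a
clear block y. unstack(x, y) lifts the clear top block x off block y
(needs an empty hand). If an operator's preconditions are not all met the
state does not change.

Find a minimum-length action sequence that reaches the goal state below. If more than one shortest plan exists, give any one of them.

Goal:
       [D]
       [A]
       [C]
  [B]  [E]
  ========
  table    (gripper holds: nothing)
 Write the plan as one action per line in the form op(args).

step 1 (pickup(D)): towers=[B; E/C/A] holding=D
step 2 (stack(D, A)): towers=[B; E/C/A/D] holding=-
goal check: towers=[B; E/C/A/D] holding=- — reached (length 2, optimal by BFS)

pickup(D)
stack(D, A)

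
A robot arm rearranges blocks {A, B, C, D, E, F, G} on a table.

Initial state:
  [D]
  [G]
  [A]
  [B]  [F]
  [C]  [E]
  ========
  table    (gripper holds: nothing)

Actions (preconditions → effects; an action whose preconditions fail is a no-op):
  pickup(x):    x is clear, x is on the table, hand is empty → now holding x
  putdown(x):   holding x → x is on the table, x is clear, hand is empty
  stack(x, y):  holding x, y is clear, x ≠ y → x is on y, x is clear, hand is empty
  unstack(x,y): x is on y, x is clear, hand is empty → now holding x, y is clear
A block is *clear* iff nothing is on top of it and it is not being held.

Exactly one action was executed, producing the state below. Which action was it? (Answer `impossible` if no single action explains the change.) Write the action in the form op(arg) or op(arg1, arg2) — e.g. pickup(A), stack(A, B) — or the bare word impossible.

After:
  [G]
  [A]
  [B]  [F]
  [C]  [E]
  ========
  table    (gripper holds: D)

target: towers=[C/B/A/G; E/F] holding=D
     unstack(F, E) → towers=[C/B/A/G/D; E] holding=F
     unstack(D, G) → towers=[C/B/A/G; E/F] holding=D  ← match

unstack(D, G)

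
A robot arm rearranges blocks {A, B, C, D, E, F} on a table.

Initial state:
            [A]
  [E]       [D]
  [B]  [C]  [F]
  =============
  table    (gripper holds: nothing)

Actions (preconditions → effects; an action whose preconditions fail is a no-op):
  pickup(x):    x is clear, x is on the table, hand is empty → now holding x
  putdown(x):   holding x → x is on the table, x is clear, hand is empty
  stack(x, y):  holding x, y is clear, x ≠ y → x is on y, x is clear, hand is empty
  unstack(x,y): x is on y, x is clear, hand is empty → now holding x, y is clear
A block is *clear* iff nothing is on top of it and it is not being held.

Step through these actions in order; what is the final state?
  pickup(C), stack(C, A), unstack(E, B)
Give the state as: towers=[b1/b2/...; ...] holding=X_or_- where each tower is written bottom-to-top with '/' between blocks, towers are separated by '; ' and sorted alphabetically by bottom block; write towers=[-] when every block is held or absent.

towers=[B; F/D/A/C] holding=E

step 1 (pickup(C)): towers=[B/E; F/D/A] holding=C
step 2 (stack(C, A)): towers=[B/E; F/D/A/C] holding=-
step 3 (unstack(E, B)): towers=[B; F/D/A/C] holding=E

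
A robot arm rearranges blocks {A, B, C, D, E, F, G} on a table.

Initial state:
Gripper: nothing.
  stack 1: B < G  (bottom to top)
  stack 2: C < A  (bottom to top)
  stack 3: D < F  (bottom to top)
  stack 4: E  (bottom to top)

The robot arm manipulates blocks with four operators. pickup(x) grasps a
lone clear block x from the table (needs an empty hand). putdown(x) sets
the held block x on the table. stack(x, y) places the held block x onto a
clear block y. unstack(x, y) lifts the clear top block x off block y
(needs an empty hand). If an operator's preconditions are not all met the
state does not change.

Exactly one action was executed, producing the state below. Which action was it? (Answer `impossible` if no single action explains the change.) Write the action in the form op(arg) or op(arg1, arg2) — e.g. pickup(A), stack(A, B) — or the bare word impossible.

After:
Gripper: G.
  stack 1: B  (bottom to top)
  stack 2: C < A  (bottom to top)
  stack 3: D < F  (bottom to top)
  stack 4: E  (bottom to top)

unstack(G, B)

target: towers=[B; C/A; D/F; E] holding=G
     unstack(F, D) → towers=[B/G; C/A; D; E] holding=F
     unstack(G, B) → towers=[B; C/A; D/F; E] holding=G  ← match
     unstack(A, C) → towers=[B/G; C; D/F; E] holding=A
         pickup(E) → towers=[B/G; C/A; D/F] holding=E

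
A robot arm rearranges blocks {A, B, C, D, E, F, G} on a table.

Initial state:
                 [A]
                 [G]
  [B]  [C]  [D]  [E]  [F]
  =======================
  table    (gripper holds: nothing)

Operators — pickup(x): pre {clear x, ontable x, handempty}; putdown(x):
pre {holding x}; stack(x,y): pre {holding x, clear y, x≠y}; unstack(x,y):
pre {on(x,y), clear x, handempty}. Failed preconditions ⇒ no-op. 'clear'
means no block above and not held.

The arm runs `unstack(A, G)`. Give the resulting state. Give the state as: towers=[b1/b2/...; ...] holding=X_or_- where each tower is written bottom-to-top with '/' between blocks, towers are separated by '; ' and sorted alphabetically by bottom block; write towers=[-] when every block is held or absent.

towers=[B; C; D; E/G; F] holding=A

before: towers=[B; C; D; E/G/A; F] holding=-
pre[unstack(A, G)]: on(A,G) yes, clear(A) yes, handempty yes
all met → apply unstack(A, G)
after:  towers=[B; C; D; E/G; F] holding=A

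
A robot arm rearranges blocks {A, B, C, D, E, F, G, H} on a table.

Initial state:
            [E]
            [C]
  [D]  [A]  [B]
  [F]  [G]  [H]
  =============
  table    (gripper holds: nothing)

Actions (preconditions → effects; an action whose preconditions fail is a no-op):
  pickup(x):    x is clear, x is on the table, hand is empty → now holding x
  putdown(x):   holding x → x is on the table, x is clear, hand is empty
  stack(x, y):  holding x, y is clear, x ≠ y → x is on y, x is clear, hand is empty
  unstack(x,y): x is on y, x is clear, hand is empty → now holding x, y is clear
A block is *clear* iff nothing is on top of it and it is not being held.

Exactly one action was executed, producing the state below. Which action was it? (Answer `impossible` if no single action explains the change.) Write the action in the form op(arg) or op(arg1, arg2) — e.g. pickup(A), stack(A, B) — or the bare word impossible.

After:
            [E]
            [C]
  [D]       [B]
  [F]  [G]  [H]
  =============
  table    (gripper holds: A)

target: towers=[F/D; G; H/B/C/E] holding=A
     unstack(A, G) → towers=[F/D; G; H/B/C/E] holding=A  ← match
     unstack(E, C) → towers=[F/D; G/A; H/B/C] holding=E
     unstack(D, F) → towers=[F; G/A; H/B/C/E] holding=D

unstack(A, G)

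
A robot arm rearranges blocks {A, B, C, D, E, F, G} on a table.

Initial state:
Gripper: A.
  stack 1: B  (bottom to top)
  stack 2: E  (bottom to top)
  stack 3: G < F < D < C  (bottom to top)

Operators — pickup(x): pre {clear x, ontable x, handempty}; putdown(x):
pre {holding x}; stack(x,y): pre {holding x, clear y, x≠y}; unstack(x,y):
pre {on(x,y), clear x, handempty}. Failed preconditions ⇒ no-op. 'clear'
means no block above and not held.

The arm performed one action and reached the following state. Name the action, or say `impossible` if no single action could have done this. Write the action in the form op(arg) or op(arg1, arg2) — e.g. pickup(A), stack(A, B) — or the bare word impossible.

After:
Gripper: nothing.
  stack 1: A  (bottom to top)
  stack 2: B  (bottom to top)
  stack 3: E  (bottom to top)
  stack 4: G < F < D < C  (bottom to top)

putdown(A)

target: towers=[A; B; E; G/F/D/C] holding=-
        putdown(A) → towers=[A; B; E; G/F/D/C] holding=-  ← match
       stack(A, B) → towers=[B/A; E; G/F/D/C] holding=-
       stack(A, E) → towers=[B; E/A; G/F/D/C] holding=-
       stack(A, C) → towers=[B; E; G/F/D/C/A] holding=-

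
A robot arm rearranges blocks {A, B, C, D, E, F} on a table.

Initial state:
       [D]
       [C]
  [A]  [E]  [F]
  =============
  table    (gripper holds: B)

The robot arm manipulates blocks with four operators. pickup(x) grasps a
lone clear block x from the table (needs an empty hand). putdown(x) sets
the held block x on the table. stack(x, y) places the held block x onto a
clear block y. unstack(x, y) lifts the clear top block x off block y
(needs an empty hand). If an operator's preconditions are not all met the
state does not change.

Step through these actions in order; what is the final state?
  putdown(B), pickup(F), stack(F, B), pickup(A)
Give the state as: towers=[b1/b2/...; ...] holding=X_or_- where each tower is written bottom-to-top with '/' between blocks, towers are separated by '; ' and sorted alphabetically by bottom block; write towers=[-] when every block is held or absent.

step 1 (putdown(B)): towers=[A; B; E/C/D; F] holding=-
step 2 (pickup(F)): towers=[A; B; E/C/D] holding=F
step 3 (stack(F, B)): towers=[A; B/F; E/C/D] holding=-
step 4 (pickup(A)): towers=[B/F; E/C/D] holding=A

towers=[B/F; E/C/D] holding=A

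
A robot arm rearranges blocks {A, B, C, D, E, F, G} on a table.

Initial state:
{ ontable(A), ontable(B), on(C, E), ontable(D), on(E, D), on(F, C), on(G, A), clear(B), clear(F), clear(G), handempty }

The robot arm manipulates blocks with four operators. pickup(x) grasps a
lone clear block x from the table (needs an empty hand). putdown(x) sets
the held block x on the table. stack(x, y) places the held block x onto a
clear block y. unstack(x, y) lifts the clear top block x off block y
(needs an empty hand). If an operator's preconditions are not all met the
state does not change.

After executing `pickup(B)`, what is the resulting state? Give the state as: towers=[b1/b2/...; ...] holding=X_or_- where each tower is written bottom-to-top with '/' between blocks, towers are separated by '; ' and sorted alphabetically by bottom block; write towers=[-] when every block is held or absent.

before: towers=[A/G; B; D/E/C/F] holding=-
pre[pickup(B)]: clear(B) ok, ontable(B) ok, handempty ok
all met → apply pickup(B)
after:  towers=[A/G; D/E/C/F] holding=B

towers=[A/G; D/E/C/F] holding=B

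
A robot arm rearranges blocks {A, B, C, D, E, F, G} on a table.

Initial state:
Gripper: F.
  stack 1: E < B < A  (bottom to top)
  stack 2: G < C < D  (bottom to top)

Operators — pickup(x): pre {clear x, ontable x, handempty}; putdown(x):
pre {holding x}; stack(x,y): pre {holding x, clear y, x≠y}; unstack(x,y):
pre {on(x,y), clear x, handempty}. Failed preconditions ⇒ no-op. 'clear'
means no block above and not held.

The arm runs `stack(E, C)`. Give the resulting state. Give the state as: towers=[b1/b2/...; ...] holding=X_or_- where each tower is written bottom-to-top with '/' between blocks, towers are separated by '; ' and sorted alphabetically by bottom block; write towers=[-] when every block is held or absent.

before: towers=[E/B/A; G/C/D] holding=F
pre[stack(E, C)]: holding(E) no, clear(C) no, E≠C yes
holding(E), clear(C) unmet → stack(E, C) is a no-op
after:  towers=[E/B/A; G/C/D] holding=F

towers=[E/B/A; G/C/D] holding=F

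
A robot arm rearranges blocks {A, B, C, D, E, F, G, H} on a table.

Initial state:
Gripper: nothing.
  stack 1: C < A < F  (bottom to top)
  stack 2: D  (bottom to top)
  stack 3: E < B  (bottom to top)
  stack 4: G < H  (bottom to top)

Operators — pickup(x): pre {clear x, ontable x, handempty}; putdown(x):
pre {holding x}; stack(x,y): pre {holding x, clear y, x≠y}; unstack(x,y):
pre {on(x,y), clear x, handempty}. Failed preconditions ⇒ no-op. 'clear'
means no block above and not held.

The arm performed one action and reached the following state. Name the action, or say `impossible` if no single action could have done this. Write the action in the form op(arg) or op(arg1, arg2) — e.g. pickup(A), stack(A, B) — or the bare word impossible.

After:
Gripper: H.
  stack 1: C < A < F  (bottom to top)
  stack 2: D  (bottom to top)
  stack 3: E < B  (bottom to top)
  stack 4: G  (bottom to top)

target: towers=[C/A/F; D; E/B; G] holding=H
     unstack(H, G) → towers=[C/A/F; D; E/B; G] holding=H  ← match
     unstack(B, E) → towers=[C/A/F; D; E; G/H] holding=B
     unstack(F, A) → towers=[C/A; D; E/B; G/H] holding=F
         pickup(D) → towers=[C/A/F; E/B; G/H] holding=D

unstack(H, G)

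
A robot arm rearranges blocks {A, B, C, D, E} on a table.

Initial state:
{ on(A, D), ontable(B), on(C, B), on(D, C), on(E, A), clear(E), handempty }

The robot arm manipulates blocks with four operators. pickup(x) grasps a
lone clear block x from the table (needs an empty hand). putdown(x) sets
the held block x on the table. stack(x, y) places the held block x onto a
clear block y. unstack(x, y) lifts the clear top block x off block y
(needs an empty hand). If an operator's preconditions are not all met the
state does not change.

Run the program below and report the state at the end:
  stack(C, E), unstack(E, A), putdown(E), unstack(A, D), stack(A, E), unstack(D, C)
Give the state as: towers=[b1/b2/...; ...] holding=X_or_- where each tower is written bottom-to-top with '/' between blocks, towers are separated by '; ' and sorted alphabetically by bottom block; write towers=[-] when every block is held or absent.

step 1 (stack(C, E)) [no-op]: towers=[B/C/D/A/E] holding=-
step 2 (unstack(E, A)): towers=[B/C/D/A] holding=E
step 3 (putdown(E)): towers=[B/C/D/A; E] holding=-
step 4 (unstack(A, D)): towers=[B/C/D; E] holding=A
step 5 (stack(A, E)): towers=[B/C/D; E/A] holding=-
step 6 (unstack(D, C)): towers=[B/C; E/A] holding=D

towers=[B/C; E/A] holding=D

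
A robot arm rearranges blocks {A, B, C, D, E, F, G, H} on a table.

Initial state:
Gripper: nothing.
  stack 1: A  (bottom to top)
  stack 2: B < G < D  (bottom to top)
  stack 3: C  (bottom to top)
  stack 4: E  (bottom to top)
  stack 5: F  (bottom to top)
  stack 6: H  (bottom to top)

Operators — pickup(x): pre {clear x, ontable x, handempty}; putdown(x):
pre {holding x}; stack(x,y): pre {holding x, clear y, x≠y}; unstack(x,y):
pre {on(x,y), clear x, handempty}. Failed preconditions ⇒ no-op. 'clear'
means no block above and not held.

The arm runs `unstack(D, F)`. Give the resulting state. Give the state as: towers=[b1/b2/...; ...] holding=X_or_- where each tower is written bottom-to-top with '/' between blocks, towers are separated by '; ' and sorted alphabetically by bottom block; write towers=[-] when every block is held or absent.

towers=[A; B/G/D; C; E; F; H] holding=-

before: towers=[A; B/G/D; C; E; F; H] holding=-
pre[unstack(D, F)]: on(D,F) fail, clear(D) ok, handempty ok
on(D,F) unmet → unstack(D, F) is a no-op
after:  towers=[A; B/G/D; C; E; F; H] holding=-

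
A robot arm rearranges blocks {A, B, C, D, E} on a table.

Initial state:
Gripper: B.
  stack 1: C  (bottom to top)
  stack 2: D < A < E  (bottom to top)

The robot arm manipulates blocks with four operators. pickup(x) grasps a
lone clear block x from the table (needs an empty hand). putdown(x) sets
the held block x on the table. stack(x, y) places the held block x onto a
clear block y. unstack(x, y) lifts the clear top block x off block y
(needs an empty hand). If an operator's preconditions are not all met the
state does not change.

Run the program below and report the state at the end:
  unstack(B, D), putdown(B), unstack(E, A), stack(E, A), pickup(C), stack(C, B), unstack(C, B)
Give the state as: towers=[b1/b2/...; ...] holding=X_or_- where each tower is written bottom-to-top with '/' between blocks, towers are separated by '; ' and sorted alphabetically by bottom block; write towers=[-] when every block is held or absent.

towers=[B; D/A/E] holding=C

step 1 (unstack(B, D)) [no-op]: towers=[C; D/A/E] holding=B
step 2 (putdown(B)): towers=[B; C; D/A/E] holding=-
step 3 (unstack(E, A)): towers=[B; C; D/A] holding=E
step 4 (stack(E, A)): towers=[B; C; D/A/E] holding=-
step 5 (pickup(C)): towers=[B; D/A/E] holding=C
step 6 (stack(C, B)): towers=[B/C; D/A/E] holding=-
step 7 (unstack(C, B)): towers=[B; D/A/E] holding=C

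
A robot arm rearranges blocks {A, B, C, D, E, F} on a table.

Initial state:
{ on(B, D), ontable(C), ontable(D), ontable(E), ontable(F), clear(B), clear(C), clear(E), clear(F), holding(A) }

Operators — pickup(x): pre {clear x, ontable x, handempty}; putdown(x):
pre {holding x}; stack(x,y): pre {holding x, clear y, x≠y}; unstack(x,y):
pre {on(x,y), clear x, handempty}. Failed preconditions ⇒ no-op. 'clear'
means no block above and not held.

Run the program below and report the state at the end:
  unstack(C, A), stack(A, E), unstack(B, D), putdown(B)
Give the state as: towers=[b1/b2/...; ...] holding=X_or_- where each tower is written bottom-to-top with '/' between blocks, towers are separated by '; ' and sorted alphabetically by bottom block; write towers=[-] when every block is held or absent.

step 1 (unstack(C, A)) [no-op]: towers=[C; D/B; E; F] holding=A
step 2 (stack(A, E)): towers=[C; D/B; E/A; F] holding=-
step 3 (unstack(B, D)): towers=[C; D; E/A; F] holding=B
step 4 (putdown(B)): towers=[B; C; D; E/A; F] holding=-

towers=[B; C; D; E/A; F] holding=-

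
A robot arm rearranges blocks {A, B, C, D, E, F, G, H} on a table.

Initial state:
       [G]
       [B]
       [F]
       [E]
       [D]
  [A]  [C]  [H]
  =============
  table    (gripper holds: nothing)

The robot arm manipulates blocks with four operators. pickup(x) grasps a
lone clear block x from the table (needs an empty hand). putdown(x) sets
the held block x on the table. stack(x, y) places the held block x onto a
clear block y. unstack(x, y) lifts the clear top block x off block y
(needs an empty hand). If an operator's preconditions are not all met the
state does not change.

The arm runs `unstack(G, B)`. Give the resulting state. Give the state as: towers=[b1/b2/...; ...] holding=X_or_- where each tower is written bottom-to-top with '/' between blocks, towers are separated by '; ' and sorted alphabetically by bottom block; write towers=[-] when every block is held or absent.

towers=[A; C/D/E/F/B; H] holding=G

before: towers=[A; C/D/E/F/B/G; H] holding=-
pre[unstack(G, B)]: on(G,B) ok, clear(G) ok, handempty ok
all met → apply unstack(G, B)
after:  towers=[A; C/D/E/F/B; H] holding=G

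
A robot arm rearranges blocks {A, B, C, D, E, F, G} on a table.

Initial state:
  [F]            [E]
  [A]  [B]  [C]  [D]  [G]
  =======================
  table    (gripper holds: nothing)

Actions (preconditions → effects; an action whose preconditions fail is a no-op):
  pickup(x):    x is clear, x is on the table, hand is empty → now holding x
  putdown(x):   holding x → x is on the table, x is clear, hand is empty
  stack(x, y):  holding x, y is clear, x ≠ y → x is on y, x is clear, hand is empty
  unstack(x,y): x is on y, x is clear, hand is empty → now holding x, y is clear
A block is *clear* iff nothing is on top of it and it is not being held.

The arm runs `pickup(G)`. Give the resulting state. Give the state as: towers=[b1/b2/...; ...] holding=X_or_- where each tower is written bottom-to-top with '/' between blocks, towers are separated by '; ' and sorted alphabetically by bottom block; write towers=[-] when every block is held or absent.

before: towers=[A/F; B; C; D/E; G] holding=-
pre[pickup(G)]: clear(G) ok, ontable(G) ok, handempty ok
all met → apply pickup(G)
after:  towers=[A/F; B; C; D/E] holding=G

towers=[A/F; B; C; D/E] holding=G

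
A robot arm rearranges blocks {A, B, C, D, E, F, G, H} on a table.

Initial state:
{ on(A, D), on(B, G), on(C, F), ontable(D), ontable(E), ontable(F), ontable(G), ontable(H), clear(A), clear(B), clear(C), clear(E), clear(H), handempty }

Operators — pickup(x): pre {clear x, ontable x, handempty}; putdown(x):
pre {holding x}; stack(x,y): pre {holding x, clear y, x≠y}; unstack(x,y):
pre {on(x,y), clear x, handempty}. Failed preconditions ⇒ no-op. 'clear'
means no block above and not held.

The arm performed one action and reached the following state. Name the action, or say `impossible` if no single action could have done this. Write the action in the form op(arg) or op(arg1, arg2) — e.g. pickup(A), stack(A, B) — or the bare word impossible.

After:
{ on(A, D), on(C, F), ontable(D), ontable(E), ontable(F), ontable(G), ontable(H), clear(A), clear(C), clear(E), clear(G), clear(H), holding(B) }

unstack(B, G)

target: towers=[D/A; E; F/C; G; H] holding=B
     unstack(A, D) → towers=[D; E; F/C; G/B; H] holding=A
         pickup(E) → towers=[D/A; F/C; G/B; H] holding=E
         pickup(H) → towers=[D/A; E; F/C; G/B] holding=H
     unstack(B, G) → towers=[D/A; E; F/C; G; H] holding=B  ← match
     unstack(C, F) → towers=[D/A; E; F; G/B; H] holding=C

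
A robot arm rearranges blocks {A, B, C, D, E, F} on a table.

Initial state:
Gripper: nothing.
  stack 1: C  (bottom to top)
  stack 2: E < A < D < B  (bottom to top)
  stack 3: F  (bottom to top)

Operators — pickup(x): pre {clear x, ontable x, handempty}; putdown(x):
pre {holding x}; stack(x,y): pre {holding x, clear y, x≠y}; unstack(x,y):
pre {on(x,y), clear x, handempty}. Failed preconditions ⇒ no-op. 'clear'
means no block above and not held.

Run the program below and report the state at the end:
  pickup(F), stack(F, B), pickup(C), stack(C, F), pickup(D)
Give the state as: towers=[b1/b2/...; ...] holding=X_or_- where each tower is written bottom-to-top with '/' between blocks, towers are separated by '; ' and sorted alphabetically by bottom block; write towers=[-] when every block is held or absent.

towers=[E/A/D/B/F/C] holding=-

step 1 (pickup(F)): towers=[C; E/A/D/B] holding=F
step 2 (stack(F, B)): towers=[C; E/A/D/B/F] holding=-
step 3 (pickup(C)): towers=[E/A/D/B/F] holding=C
step 4 (stack(C, F)): towers=[E/A/D/B/F/C] holding=-
step 5 (pickup(D)) [no-op]: towers=[E/A/D/B/F/C] holding=-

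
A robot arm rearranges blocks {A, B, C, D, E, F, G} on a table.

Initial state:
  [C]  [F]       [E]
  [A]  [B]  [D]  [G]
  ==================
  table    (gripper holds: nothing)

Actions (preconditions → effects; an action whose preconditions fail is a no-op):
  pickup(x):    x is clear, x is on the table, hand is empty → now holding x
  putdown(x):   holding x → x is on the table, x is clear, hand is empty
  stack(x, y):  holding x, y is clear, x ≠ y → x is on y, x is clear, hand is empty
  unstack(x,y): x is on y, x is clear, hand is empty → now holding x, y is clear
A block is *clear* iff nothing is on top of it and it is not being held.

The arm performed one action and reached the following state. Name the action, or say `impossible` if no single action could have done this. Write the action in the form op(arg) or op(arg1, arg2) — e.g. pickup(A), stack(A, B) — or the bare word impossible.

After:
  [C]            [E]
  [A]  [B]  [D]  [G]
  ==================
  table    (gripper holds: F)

unstack(F, B)

target: towers=[A/C; B; D; G/E] holding=F
     unstack(F, B) → towers=[A/C; B; D; G/E] holding=F  ← match
         pickup(D) → towers=[A/C; B/F; G/E] holding=D
     unstack(E, G) → towers=[A/C; B/F; D; G] holding=E
     unstack(C, A) → towers=[A; B/F; D; G/E] holding=C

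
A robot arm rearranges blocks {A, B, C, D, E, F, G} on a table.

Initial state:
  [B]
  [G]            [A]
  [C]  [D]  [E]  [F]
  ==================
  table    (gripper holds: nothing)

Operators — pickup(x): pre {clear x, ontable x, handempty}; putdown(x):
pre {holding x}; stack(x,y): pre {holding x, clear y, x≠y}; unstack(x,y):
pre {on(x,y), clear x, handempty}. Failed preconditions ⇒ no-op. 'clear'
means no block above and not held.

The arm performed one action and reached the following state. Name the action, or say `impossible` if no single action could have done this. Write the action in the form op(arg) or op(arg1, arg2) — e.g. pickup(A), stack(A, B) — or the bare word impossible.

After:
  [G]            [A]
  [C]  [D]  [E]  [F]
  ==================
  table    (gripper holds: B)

unstack(B, G)

target: towers=[C/G; D; E; F/A] holding=B
     unstack(B, G) → towers=[C/G; D; E; F/A] holding=B  ← match
         pickup(D) → towers=[C/G/B; E; F/A] holding=D
     unstack(A, F) → towers=[C/G/B; D; E; F] holding=A
         pickup(E) → towers=[C/G/B; D; F/A] holding=E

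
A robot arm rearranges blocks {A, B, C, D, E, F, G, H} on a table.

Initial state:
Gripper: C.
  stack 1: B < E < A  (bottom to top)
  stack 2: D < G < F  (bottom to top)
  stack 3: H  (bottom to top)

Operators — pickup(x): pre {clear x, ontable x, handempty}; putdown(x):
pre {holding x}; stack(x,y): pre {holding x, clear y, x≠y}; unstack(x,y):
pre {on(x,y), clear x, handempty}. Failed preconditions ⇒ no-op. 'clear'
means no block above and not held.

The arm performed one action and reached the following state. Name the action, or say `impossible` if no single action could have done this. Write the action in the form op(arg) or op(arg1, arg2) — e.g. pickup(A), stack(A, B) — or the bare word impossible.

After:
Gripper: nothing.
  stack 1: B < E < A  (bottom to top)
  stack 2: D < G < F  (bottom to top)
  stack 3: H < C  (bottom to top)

target: towers=[B/E/A; D/G/F; H/C] holding=-
        putdown(C) → towers=[B/E/A; C; D/G/F; H] holding=-
       stack(C, A) → towers=[B/E/A/C; D/G/F; H] holding=-
       stack(C, H) → towers=[B/E/A; D/G/F; H/C] holding=-  ← match
       stack(C, F) → towers=[B/E/A; D/G/F/C; H] holding=-

stack(C, H)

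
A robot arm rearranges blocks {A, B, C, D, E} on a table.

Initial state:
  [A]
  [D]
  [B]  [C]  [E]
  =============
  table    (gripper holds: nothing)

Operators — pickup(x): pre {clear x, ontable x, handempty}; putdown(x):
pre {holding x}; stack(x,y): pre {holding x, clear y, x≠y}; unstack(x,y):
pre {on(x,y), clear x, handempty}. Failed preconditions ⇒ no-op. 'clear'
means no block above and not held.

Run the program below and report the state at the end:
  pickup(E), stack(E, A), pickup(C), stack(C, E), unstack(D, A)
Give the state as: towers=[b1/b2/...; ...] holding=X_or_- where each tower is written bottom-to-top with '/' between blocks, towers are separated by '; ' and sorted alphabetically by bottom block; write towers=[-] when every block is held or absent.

step 1 (pickup(E)): towers=[B/D/A; C] holding=E
step 2 (stack(E, A)): towers=[B/D/A/E; C] holding=-
step 3 (pickup(C)): towers=[B/D/A/E] holding=C
step 4 (stack(C, E)): towers=[B/D/A/E/C] holding=-
step 5 (unstack(D, A)) [no-op]: towers=[B/D/A/E/C] holding=-

towers=[B/D/A/E/C] holding=-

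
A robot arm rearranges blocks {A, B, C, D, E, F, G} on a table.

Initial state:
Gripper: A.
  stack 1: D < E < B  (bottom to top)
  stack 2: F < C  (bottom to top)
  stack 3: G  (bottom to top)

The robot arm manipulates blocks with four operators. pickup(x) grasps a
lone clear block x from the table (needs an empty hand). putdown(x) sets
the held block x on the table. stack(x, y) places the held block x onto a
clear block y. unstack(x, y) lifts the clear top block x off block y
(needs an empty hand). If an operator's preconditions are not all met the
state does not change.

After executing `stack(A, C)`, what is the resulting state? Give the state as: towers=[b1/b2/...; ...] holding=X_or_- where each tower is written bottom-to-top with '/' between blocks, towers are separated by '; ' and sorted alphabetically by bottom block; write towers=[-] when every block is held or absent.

before: towers=[D/E/B; F/C; G] holding=A
pre[stack(A, C)]: holding(A) ✓, clear(C) ✓, A≠C ✓
all met → apply stack(A, C)
after:  towers=[D/E/B; F/C/A; G] holding=-

towers=[D/E/B; F/C/A; G] holding=-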